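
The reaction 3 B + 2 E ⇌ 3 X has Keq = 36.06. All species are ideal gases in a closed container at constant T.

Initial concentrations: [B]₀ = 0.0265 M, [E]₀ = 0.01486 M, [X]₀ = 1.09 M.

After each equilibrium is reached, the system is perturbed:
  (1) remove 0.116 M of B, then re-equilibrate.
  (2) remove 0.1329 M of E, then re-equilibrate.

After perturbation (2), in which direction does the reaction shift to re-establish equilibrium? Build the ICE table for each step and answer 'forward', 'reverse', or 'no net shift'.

Q₀ = 3.1514e+08 vs Keq = 36.06 ⇒ Q>K, reverse
Step 1:
                    B           E           X
  init         0.0265     0.01486        1.09
  Δ            0.4248      0.2832     -0.4248
  eq           0.4513       0.298      0.6652
  solve Keq expr → x = -0.1416; check Q = 36.06
Then remove 0.116 M of B.
Step 2:
                    B           E           X
  init         0.3353       0.298      0.6652
  Δ           0.05167     0.03445    -0.05167
  eq           0.3869      0.3325      0.6136
  solve Keq expr → x = -0.01722; check Q = 36.06
Then remove 0.1329 M of E.
Step 3:
                    B           E           X
  init         0.3869      0.1996      0.6136
  Δ           0.05516     0.03678    -0.05516
  eq           0.4421      0.2364      0.5584
  solve Keq expr → x = -0.01839; check Q = 36.06

Direction: reverse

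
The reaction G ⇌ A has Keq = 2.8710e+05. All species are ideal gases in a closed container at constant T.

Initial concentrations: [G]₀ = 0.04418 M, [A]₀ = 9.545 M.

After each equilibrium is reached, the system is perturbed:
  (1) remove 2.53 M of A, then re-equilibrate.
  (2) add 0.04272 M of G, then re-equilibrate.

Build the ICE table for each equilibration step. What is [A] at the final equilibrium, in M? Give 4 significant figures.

[A]_eq = 7.102 M

Q₀ = 216 vs Keq = 2.8710e+05 ⇒ Q<K, forward
Step 1:
                  G         A
  init      0.04418     9.545
  Δ        -0.04415   0.04415
  eq      3.3400e-05     9.589
  solve Keq expr → x = 0.04415; check Q = 2.8710e+05
Then remove 2.53 M of A.
Step 2:
                  G         A
  init    3.3400e-05     7.059
  Δ       -8.8122e-06 8.8122e-06
  eq      2.4588e-05     7.059
  solve Keq expr → x = 8.8122e-06; check Q = 2.8710e+05
Then add 0.04272 M of G.
Step 3:
                  G         A
  init      0.04274     7.059
  Δ        -0.04272   0.04272
  eq      2.4737e-05     7.102
  solve Keq expr → x = 0.04272; check Q = 2.8710e+05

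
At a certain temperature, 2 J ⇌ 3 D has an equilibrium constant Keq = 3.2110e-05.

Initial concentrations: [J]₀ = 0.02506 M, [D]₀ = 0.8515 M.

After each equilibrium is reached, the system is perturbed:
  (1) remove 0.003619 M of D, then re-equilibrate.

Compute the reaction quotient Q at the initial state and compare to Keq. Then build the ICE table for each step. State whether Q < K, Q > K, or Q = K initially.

Q₀ = 983.1; Q > K (proceeds reverse)

Q₀ = 983.1 vs Keq = 3.2110e-05 ⇒ Q>K, reverse
Step 1:
                  J         D
  Initial   0.02506    0.8515
  Change      0.553   -0.8294
  Equil       0.578   0.02206
  solve Keq expr → x = -0.2765; check Q = 3.2110e-05
Then remove 0.003619 M of D.
Step 2:
                  J         D
  Initial     0.578   0.01844
  Change  -0.002372  0.003559
  Equil      0.5757   0.02199
  solve Keq expr → x = 0.001186; check Q = 3.2110e-05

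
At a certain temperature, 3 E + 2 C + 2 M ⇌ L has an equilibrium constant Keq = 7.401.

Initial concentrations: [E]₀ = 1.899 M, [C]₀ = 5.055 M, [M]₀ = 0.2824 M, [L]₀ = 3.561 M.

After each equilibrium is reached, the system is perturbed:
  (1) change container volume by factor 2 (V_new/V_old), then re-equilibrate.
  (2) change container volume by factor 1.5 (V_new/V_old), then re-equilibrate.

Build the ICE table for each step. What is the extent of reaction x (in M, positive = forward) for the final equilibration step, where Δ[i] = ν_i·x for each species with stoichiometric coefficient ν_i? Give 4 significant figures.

Q₀ = 0.2552 vs Keq = 7.401 ⇒ Q<K, forward
Step 1:
                   E          C          M          L
  I            1.899      5.055     0.2824      3.561
  C          -0.3144    -0.2096    -0.2096     0.1048
  E            1.585      4.845    0.07281      3.666
  solve Keq expr → x = 0.1048; check Q = 7.401
Then change container volume by factor 2 (V_new/V_old).
Step 2:
                   E          C          M          L
  I           0.7923      2.423    0.03641      1.833
  C           0.2232     0.1488     0.1488   -0.07441
  E            1.016      2.572     0.1852      1.758
  solve Keq expr → x = -0.07441; check Q = 7.401
Then change container volume by factor 1.5 (V_new/V_old).
Step 3:
                   E          C          M          L
  I            0.677      1.714     0.1235      1.172
  C           0.1983     0.1322     0.1322   -0.06609
  E           0.8753      1.847     0.2557      1.106
  solve Keq expr → x = -0.06609; check Q = 7.401

x = -0.06609 M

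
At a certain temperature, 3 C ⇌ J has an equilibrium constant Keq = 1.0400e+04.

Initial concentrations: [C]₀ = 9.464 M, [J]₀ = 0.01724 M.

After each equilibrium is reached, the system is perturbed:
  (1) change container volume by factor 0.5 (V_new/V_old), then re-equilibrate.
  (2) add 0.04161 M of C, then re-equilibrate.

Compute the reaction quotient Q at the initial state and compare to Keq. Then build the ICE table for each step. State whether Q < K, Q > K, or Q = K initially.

Q₀ = 2.0338e-05; Q < K (proceeds forward)

Q₀ = 2.0338e-05 vs Keq = 1.0400e+04 ⇒ Q<K, forward
Step 1:
                   C          J
  Initial      9.464    0.01724
  Change      -9.397      3.132
  Equil      0.06715       3.15
  solve Keq expr → x = 3.132; check Q = 1.0400e+04
Then change container volume by factor 0.5 (V_new/V_old).
Step 2:
                   C          J
  Initial     0.1343      6.299
  Change    -0.04963    0.01654
  Equil      0.08468      6.316
  solve Keq expr → x = 0.01654; check Q = 1.0400e+04
Then add 0.04161 M of C.
Step 3:
                   C          J
  Initial     0.1263      6.316
  Change    -0.04155    0.01385
  Equil      0.08474      6.329
  solve Keq expr → x = 0.01385; check Q = 1.0400e+04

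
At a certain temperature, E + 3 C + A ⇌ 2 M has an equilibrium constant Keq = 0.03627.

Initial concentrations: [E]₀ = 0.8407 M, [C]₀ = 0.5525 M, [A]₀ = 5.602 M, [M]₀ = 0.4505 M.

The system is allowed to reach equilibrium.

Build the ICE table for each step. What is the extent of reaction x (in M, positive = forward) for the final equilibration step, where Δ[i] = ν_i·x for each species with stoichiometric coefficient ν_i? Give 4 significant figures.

Q₀ = 0.2555 vs Keq = 0.03627 ⇒ Q>K, reverse
Step 1:
                  E         C         A         M
  Initial    0.8407    0.5525     5.602    0.4505
  Change    0.07572    0.2272   0.07572   -0.1514
  Equil      0.9164    0.7797     5.678    0.2991
  solve Keq expr → x = -0.07572; check Q = 0.03627

x = -0.07572 M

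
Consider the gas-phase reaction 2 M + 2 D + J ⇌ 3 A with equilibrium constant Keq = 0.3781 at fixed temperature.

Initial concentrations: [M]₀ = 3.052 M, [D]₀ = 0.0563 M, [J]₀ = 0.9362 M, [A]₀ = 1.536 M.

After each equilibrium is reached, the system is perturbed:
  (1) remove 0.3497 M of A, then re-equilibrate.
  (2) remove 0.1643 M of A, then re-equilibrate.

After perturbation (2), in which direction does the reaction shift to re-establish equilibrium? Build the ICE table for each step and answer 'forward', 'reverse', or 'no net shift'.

Q₀ = 131.1 vs Keq = 0.3781 ⇒ Q>K, reverse
Step 1:
                  M         D         J         A
  I           3.052    0.0563    0.9362     1.536
  C          0.3744    0.3744    0.1872   -0.5616
  E           3.426    0.4307     1.123    0.9744
  solve Keq expr → x = -0.1872; check Q = 0.3781
Then remove 0.3497 M of A.
Step 2:
                  M         D         J         A
  I           3.426    0.4307     1.123    0.6247
  C         -0.1042   -0.1042  -0.05212    0.1564
  E           3.322    0.3265     1.071     0.781
  solve Keq expr → x = 0.05212; check Q = 0.3781
Then remove 0.1643 M of A.
Step 3:
                  M         D         J         A
  I           3.322    0.3265     1.071    0.6167
  C         -0.0485   -0.0485  -0.02425   0.07276
  E           3.274     0.278     1.047    0.6895
  solve Keq expr → x = 0.02425; check Q = 0.3781

Direction: forward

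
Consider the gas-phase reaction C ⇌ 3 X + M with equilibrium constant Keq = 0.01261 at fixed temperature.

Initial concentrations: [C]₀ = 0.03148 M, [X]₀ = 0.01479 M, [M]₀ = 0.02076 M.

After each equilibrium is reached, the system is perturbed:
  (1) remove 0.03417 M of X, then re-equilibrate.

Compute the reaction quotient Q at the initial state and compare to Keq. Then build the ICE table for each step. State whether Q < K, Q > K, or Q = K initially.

Q₀ = 2.1335e-06 vs Keq = 0.01261 ⇒ Q<K, forward
Step 1:
                    C           X           M
  init        0.03148     0.01479     0.02076
  Δ          -0.02782     0.08347     0.02782
  eq         0.003656     0.09826     0.04858
  solve Keq expr → x = 0.02782; check Q = 0.01261
Then remove 0.03417 M of X.
Step 2:
                    C           X           M
  init       0.003656     0.06409     0.04858
  Δ         -0.002227    0.006681    0.002227
  eq         0.001428     0.07077     0.05081
  solve Keq expr → x = 0.002227; check Q = 0.01261

Q₀ = 2.1335e-06; Q < K (proceeds forward)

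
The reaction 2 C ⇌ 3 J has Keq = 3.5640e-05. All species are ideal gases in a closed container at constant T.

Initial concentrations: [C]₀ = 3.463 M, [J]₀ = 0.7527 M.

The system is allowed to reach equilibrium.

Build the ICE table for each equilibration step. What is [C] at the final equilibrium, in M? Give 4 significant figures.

[C]_eq = 3.91 M

Q₀ = 0.03556 vs Keq = 3.5640e-05 ⇒ Q>K, reverse
Step 1:
                  C         J
  I           3.463    0.7527
  C          0.4473    -0.671
  E            3.91   0.08168
  solve Keq expr → x = -0.2237; check Q = 3.5640e-05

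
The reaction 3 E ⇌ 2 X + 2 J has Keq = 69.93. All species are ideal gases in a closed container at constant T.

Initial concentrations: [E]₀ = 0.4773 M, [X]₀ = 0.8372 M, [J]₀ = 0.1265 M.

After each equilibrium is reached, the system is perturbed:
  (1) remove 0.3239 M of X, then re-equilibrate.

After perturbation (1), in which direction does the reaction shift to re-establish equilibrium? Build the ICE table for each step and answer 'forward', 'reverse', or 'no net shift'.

Q₀ = 0.1031 vs Keq = 69.93 ⇒ Q<K, forward
Step 1:
                    E           X           J
  init         0.4773      0.8372      0.1265
  Δ            -0.349      0.2327      0.2327
  eq           0.1283        1.07      0.3592
  solve Keq expr → x = 0.1163; check Q = 69.93
Then remove 0.3239 M of X.
Step 2:
                    E           X           J
  init         0.1283       0.746      0.3592
  Δ          -0.02312     0.01542     0.01542
  eq           0.1052      0.7614      0.3746
  solve Keq expr → x = 0.007708; check Q = 69.93

Direction: forward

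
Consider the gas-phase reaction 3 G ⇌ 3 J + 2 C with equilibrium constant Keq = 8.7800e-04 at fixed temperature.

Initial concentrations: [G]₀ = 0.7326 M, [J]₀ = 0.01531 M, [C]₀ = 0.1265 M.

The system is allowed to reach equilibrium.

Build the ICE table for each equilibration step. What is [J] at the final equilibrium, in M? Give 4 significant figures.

Q₀ = 1.4605e-07 vs Keq = 8.7800e-04 ⇒ Q<K, forward
Step 1:
                    G           J           C
  I            0.7326     0.01531      0.1265
  C           -0.1403      0.1403     0.09353
  E            0.5923      0.1556        0.22
  solve Keq expr → x = 0.04677; check Q = 8.7800e-04

[J]_eq = 0.1556 M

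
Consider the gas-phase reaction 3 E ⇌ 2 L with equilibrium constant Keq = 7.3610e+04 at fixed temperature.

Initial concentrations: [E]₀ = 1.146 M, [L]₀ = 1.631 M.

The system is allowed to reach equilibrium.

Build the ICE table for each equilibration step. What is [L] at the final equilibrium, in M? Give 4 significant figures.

[L]_eq = 2.367 M

Q₀ = 1.767 vs Keq = 7.3610e+04 ⇒ Q<K, forward
Step 1:
                   E          L
  init         1.146      1.631
  Δ           -1.104     0.7357
  eq         0.04238      2.367
  solve Keq expr → x = 0.3679; check Q = 7.3610e+04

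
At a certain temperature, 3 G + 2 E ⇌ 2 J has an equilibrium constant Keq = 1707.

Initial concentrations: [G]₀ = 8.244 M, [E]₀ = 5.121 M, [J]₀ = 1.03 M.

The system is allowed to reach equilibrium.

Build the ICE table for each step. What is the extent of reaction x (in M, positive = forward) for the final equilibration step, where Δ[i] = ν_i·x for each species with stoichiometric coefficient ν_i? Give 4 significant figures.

x = 2.467 M

Q₀ = 7.2202e-05 vs Keq = 1707 ⇒ Q<K, forward
Step 1:
                   G          E          J
  I            8.244      5.121       1.03
  C           -7.401     -4.934      4.934
  E           0.8425     0.1867      5.964
  solve Keq expr → x = 2.467; check Q = 1707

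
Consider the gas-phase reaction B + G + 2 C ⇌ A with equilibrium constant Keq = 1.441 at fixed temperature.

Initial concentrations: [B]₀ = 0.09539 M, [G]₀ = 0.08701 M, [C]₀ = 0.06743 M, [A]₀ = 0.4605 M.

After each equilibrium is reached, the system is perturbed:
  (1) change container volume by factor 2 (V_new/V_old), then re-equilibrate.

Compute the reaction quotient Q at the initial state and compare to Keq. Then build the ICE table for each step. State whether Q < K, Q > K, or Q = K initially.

Q₀ = 1.2203e+04; Q > K (proceeds reverse)

Q₀ = 1.2203e+04 vs Keq = 1.441 ⇒ Q>K, reverse
Step 1:
                    B           G           C           A
  Initial     0.09539     0.08701     0.06743      0.4605
  Change        0.328       0.328       0.656      -0.328
  Equil        0.4234       0.415      0.7234      0.1325
  solve Keq expr → x = -0.328; check Q = 1.441
Then change container volume by factor 2 (V_new/V_old).
Step 2:
                    B           G           C           A
  Initial      0.2117      0.2075      0.3617     0.06625
  Change      0.04666     0.04666     0.09332    -0.04666
  Equil        0.2584      0.2542       0.455     0.01959
  solve Keq expr → x = -0.04666; check Q = 1.441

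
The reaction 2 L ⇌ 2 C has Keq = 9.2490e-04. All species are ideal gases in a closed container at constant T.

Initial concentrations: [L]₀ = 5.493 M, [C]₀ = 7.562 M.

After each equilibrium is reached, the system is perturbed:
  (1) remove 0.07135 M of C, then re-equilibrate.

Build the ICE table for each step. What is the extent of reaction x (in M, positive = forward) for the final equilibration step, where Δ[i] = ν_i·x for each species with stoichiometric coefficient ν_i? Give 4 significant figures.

x = 0.03462 M

Q₀ = 1.895 vs Keq = 9.2490e-04 ⇒ Q>K, reverse
Step 1:
                  L         C
  Initial     5.493     7.562
  Change      7.177    -7.177
  Equil       12.67    0.3853
  solve Keq expr → x = -3.588; check Q = 9.2490e-04
Then remove 0.07135 M of C.
Step 2:
                  L         C
  Initial     12.67     0.314
  Change   -0.06924   0.06924
  Equil        12.6    0.3832
  solve Keq expr → x = 0.03462; check Q = 9.2490e-04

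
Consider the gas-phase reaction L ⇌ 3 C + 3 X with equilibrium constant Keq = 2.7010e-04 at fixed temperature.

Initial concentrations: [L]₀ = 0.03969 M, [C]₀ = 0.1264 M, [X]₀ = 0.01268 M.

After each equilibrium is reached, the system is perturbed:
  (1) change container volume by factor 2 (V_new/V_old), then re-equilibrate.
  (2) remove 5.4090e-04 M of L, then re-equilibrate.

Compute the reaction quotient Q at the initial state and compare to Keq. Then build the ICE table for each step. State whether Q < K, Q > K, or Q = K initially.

Q₀ = 1.0373e-07; Q < K (proceeds forward)

Q₀ = 1.0373e-07 vs Keq = 2.7010e-04 ⇒ Q<K, forward
Step 1:
                    L           C           X
  init        0.03969      0.1264     0.01268
  Δ          -0.02348     0.07044     0.07044
  eq          0.01621      0.1968     0.08312
  solve Keq expr → x = 0.02348; check Q = 2.7010e-04
Then change container volume by factor 2 (V_new/V_old).
Step 2:
                    L           C           X
  init       0.008106     0.09842     0.04156
  Δ         -0.006671     0.02001     0.02001
  eq         0.001435      0.1184     0.06157
  solve Keq expr → x = 0.006671; check Q = 2.7010e-04
Then remove 5.4090e-04 M of L.
Step 3:
                    L           C           X
  init     8.9439e-04      0.1184     0.06157
  Δ        4.1380e-04   -0.001241   -0.001241
  eq         0.001308      0.1172     0.06033
  solve Keq expr → x = -4.1380e-04; check Q = 2.7010e-04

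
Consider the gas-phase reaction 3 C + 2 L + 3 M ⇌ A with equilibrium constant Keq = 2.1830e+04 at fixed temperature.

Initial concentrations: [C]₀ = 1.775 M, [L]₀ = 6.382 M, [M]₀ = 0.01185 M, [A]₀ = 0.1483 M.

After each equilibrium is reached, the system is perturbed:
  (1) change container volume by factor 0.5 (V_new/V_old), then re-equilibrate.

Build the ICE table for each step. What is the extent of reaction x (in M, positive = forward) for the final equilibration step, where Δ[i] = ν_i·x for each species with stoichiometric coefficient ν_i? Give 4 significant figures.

Q₀ = 391.3 vs Keq = 2.1830e+04 ⇒ Q<K, forward
Step 1:
                  C         L         M         A
  init        1.775     6.382   0.01185    0.1483
  Δ       -0.008711 -0.005808 -0.008711  0.002904
  eq          1.766     6.376  0.003139    0.1512
  solve Keq expr → x = 0.002904; check Q = 2.1830e+04
Then change container volume by factor 0.5 (V_new/V_old).
Step 2:
                  C         L         M         A
  init        3.533     12.75  0.006277    0.3024
  Δ       -0.005027 -0.003352 -0.005027  0.001676
  eq          3.528     12.75   0.00125    0.3041
  solve Keq expr → x = 0.001676; check Q = 2.1830e+04

x = 0.001676 M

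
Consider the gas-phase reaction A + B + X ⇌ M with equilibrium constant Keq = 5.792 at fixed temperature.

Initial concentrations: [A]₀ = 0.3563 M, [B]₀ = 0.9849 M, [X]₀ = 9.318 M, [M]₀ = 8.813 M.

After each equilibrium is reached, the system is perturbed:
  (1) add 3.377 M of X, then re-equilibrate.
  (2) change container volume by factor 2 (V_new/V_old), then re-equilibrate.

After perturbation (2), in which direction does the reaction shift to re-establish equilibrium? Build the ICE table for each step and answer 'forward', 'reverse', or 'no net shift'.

Direction: reverse

Q₀ = 2.695 vs Keq = 5.792 ⇒ Q<K, forward
Step 1:
                  A         B         X         M
  init       0.3563    0.9849     9.318     8.813
  Δ         -0.1532   -0.1532   -0.1532    0.1532
  eq         0.2031    0.8317     9.165     8.966
  solve Keq expr → x = 0.1532; check Q = 5.792
Then add 3.377 M of X.
Step 2:
                  A         B         X         M
  init       0.2031    0.8317     12.54     8.966
  Δ        -0.04487  -0.04487  -0.04487   0.04487
  eq         0.1582    0.7868      12.5     9.011
  solve Keq expr → x = 0.04487; check Q = 5.792
Then change container volume by factor 2 (V_new/V_old).
Step 3:
                  A         B         X         M
  init      0.07911    0.3934     6.248     4.506
  Δ          0.1414    0.1414    0.1414   -0.1414
  eq         0.2205    0.5348      6.39     4.364
  solve Keq expr → x = -0.1414; check Q = 5.792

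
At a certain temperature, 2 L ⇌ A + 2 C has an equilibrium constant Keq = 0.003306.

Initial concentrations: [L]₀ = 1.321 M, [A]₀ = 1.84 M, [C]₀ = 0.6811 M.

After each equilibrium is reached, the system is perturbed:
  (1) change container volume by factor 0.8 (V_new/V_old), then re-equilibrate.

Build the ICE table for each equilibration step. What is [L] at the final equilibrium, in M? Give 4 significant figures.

[L]_eq = 2.403 M

Q₀ = 0.4891 vs Keq = 0.003306 ⇒ Q>K, reverse
Step 1:
                   L          A          C
  init         1.321       1.84     0.6811
  Δ           0.5925    -0.2963    -0.5925
  eq           1.914      1.544    0.08855
  solve Keq expr → x = -0.2963; check Q = 0.003306
Then change container volume by factor 0.8 (V_new/V_old).
Step 2:
                   L          A          C
  init         2.392       1.93     0.1107
  Δ          0.01108  -0.005542   -0.01108
  eq           2.403      1.924    0.09961
  solve Keq expr → x = -0.005542; check Q = 0.003306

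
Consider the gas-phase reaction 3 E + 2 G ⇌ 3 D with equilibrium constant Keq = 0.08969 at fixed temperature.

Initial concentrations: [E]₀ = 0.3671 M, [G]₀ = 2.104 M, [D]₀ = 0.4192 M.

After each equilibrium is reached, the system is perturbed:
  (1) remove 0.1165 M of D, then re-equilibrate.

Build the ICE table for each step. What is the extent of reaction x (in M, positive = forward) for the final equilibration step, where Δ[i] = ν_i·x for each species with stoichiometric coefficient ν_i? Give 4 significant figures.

Q₀ = 0.3364 vs Keq = 0.08969 ⇒ Q>K, reverse
Step 1:
                    E           G           D
  init         0.3671       2.104      0.4192
  Δ           0.08278     0.05519    -0.08278
  eq           0.4499       2.159      0.3364
  solve Keq expr → x = -0.02759; check Q = 0.08969
Then remove 0.1165 M of D.
Step 2:
                    E           G           D
  init         0.4499       2.159      0.2199
  Δ          -0.06446    -0.04297     0.06446
  eq           0.3854       2.116      0.2844
  solve Keq expr → x = 0.02149; check Q = 0.08969

x = 0.02149 M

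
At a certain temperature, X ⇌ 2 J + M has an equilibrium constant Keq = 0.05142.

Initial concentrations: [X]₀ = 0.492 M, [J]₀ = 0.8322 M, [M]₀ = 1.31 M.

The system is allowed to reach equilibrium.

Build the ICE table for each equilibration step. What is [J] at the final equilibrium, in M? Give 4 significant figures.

[J]_eq = 0.204 M

Q₀ = 1.844 vs Keq = 0.05142 ⇒ Q>K, reverse
Step 1:
                   X          J          M
  I            0.492     0.8322       1.31
  C           0.3141    -0.6282    -0.3141
  E           0.8061      0.204     0.9959
  solve Keq expr → x = -0.3141; check Q = 0.05142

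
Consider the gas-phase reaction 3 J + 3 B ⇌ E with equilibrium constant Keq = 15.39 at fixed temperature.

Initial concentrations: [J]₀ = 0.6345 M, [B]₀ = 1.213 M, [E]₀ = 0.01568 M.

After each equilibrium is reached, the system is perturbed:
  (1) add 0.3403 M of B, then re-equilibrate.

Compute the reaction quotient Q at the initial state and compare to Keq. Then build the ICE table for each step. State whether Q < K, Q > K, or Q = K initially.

Q₀ = 0.03439 vs Keq = 15.39 ⇒ Q<K, forward
Step 1:
                  J         B         E
  I          0.6345     1.213   0.01568
  C         -0.3817   -0.3817    0.1272
  E          0.2528    0.8313    0.1429
  solve Keq expr → x = 0.1272; check Q = 15.39
Then add 0.3403 M of B.
Step 2:
                  J         B         E
  I          0.2528     1.172    0.1429
  C        -0.05643  -0.05643   0.01881
  E          0.1964     1.115    0.1617
  solve Keq expr → x = 0.01881; check Q = 15.39

Q₀ = 0.03439; Q < K (proceeds forward)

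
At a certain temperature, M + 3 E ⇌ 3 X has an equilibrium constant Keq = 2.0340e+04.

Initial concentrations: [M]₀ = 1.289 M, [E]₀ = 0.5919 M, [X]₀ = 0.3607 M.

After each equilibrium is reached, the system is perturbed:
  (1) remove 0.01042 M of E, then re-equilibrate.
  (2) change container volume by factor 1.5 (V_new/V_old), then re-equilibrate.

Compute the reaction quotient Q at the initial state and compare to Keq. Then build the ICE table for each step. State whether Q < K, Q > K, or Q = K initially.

Q₀ = 0.1756 vs Keq = 2.0340e+04 ⇒ Q<K, forward
Step 1:
                  M         E         X
  Initial     1.289    0.5919    0.3607
  Change    -0.1864   -0.5593    0.5593
  Equil       1.103   0.03262      0.92
  solve Keq expr → x = 0.1864; check Q = 2.0340e+04
Then remove 0.01042 M of E.
Step 2:
                  M         E         X
  Initial     1.103    0.0222      0.92
  Change   0.003344   0.01003  -0.01003
  Equil       1.106   0.03223    0.9099
  solve Keq expr → x = -0.003344; check Q = 2.0340e+04
Then change container volume by factor 1.5 (V_new/V_old).
Step 3:
                  M         E         X
  Initial    0.7373   0.02149    0.6066
  Change  9.9271e-04  0.002978 -0.002978
  Equil      0.7383   0.02447    0.6037
  solve Keq expr → x = -9.9271e-04; check Q = 2.0340e+04

Q₀ = 0.1756; Q < K (proceeds forward)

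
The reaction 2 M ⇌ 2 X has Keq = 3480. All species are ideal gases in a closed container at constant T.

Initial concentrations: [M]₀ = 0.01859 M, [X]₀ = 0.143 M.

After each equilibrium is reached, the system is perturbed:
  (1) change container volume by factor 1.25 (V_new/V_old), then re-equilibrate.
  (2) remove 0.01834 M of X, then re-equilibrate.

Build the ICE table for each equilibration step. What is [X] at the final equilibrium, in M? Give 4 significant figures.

[X]_eq = 0.1091 M

Q₀ = 59.17 vs Keq = 3480 ⇒ Q<K, forward
Step 1:
                  M         X
  I         0.01859     0.143
  C         -0.0159    0.0159
  E        0.002694    0.1589
  solve Keq expr → x = 0.007948; check Q = 3480
Then change container volume by factor 1.25 (V_new/V_old).
Step 2:
                  M         X
  I        0.002155    0.1271
  C               0         0
  E        0.002155    0.1271
  solve Keq expr → x = 0; check Q = 3480
Then remove 0.01834 M of X.
Step 3:
                  M         X
  I        0.002155    0.1088
  C       -3.0571e-04 3.0571e-04
  E        0.001849    0.1091
  solve Keq expr → x = 1.5285e-04; check Q = 3480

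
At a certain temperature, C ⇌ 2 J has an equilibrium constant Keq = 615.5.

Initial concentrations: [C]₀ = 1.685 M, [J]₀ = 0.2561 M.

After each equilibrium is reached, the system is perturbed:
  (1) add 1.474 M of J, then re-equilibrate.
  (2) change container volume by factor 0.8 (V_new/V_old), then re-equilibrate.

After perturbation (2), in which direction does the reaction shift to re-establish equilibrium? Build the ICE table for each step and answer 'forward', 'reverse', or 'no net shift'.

Direction: reverse

Q₀ = 0.03892 vs Keq = 615.5 ⇒ Q<K, forward
Step 1:
                  C         J
  I           1.685    0.2561
  C          -1.664     3.328
  E         0.02087     3.584
  solve Keq expr → x = 1.664; check Q = 615.5
Then add 1.474 M of J.
Step 2:
                  C         J
  I         0.02087     5.058
  C         0.02004  -0.04008
  E         0.04091     5.018
  solve Keq expr → x = -0.02004; check Q = 615.5
Then change container volume by factor 0.8 (V_new/V_old).
Step 3:
                  C         J
  I         0.05114     6.273
  C         0.01229  -0.02457
  E         0.06343     6.248
  solve Keq expr → x = -0.01229; check Q = 615.5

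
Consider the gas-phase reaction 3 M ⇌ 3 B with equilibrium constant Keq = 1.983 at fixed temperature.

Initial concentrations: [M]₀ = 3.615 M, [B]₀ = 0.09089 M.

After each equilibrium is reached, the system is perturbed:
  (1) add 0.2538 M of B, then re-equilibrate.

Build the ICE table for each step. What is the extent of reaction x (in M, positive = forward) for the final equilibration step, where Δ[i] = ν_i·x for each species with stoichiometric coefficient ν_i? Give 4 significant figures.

x = -0.03749 M

Q₀ = 1.5894e-05 vs Keq = 1.983 ⇒ Q<K, forward
Step 1:
                  M         B
  Initial     3.615   0.09089
  Change     -1.973     1.973
  Equil       1.642     2.063
  solve Keq expr → x = 0.6575; check Q = 1.983
Then add 0.2538 M of B.
Step 2:
                  M         B
  Initial     1.642     2.317
  Change     0.1125   -0.1125
  Equil       1.755     2.205
  solve Keq expr → x = -0.03749; check Q = 1.983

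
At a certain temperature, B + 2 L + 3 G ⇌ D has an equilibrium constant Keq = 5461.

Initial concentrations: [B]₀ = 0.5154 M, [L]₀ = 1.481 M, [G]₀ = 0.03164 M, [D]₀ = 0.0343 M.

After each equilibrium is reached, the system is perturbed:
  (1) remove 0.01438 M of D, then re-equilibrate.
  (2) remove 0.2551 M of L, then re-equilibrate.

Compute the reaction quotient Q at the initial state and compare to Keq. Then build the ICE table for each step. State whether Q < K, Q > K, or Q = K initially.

Q₀ = 957.9 vs Keq = 5461 ⇒ Q<K, forward
Step 1:
                  B         L         G         D
  init       0.5154     1.481   0.03164    0.0343
  Δ       -0.004361 -0.008722  -0.01308  0.004361
  eq          0.511     1.472   0.01856   0.03866
  solve Keq expr → x = 0.004361; check Q = 5461
Then remove 0.01438 M of D.
Step 2:
                  B         L         G         D
  init        0.511     1.472   0.01856   0.02428
  Δ       -8.2242e-04 -0.001645 -0.002467 8.2242e-04
  eq         0.5102     1.471   0.01609    0.0251
  solve Keq expr → x = 8.2242e-04; check Q = 5461
Then remove 0.2551 M of L.
Step 3:
                  B         L         G         D
  init       0.5102     1.216   0.01609    0.0251
  Δ       6.6506e-04   0.00133  0.001995 -6.6506e-04
  eq         0.5109     1.217   0.01809   0.02444
  solve Keq expr → x = -6.6506e-04; check Q = 5461

Q₀ = 957.9; Q < K (proceeds forward)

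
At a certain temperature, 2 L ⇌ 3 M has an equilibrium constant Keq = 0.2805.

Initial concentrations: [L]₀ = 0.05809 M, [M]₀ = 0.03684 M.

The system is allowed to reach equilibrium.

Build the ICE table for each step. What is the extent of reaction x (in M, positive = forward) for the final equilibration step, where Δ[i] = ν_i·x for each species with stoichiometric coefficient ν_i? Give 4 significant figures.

x = 0.01129 M

Q₀ = 0.01482 vs Keq = 0.2805 ⇒ Q<K, forward
Step 1:
                   L          M
  Initial    0.05809    0.03684
  Change    -0.02258    0.03388
  Equil      0.03551    0.07072
  solve Keq expr → x = 0.01129; check Q = 0.2805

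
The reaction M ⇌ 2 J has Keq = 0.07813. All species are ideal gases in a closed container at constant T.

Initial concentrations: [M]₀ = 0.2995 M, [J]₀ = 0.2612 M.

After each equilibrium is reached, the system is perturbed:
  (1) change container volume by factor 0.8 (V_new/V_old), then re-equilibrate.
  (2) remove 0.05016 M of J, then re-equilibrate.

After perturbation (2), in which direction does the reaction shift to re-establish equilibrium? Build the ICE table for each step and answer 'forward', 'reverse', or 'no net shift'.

Direction: forward

Q₀ = 0.2278 vs Keq = 0.07813 ⇒ Q>K, reverse
Step 1:
                  M         J
  init       0.2995    0.2612
  Δ         0.04819  -0.09638
  eq         0.3477    0.1648
  solve Keq expr → x = -0.04819; check Q = 0.07813
Then change container volume by factor 0.8 (V_new/V_old).
Step 2:
                  M         J
  init       0.4346     0.206
  Δ        0.009838  -0.01968
  eq         0.4445    0.1863
  solve Keq expr → x = -0.009838; check Q = 0.07813
Then remove 0.05016 M of J.
Step 3:
                  M         J
  init       0.4445    0.1362
  Δ        -0.02267   0.04534
  eq         0.4218    0.1815
  solve Keq expr → x = 0.02267; check Q = 0.07813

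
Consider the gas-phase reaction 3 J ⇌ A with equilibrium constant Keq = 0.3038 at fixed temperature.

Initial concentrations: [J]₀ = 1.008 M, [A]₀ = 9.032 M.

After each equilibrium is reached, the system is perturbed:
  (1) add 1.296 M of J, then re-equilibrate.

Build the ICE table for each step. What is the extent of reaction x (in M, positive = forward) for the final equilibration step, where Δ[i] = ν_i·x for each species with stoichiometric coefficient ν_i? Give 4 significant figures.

x = 0.4156 M

Q₀ = 8.819 vs Keq = 0.3038 ⇒ Q>K, reverse
Step 1:
                   J          A
  init         1.008      9.032
  Δ            2.011    -0.6704
  eq           3.019      8.362
  solve Keq expr → x = -0.6704; check Q = 0.3038
Then add 1.296 M of J.
Step 2:
                   J          A
  init         4.315      8.362
  Δ           -1.247     0.4156
  eq           3.068      8.777
  solve Keq expr → x = 0.4156; check Q = 0.3038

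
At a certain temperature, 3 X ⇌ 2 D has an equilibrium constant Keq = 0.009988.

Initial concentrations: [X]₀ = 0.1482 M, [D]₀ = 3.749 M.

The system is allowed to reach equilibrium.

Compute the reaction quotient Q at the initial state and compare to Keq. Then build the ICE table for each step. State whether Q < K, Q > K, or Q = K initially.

Q₀ = 4318 vs Keq = 0.009988 ⇒ Q>K, reverse
Step 1:
                  X         D
  I          0.1482     3.749
  C           4.244    -2.829
  E           4.392    0.9199
  solve Keq expr → x = -1.415; check Q = 0.009988

Q₀ = 4318; Q > K (proceeds reverse)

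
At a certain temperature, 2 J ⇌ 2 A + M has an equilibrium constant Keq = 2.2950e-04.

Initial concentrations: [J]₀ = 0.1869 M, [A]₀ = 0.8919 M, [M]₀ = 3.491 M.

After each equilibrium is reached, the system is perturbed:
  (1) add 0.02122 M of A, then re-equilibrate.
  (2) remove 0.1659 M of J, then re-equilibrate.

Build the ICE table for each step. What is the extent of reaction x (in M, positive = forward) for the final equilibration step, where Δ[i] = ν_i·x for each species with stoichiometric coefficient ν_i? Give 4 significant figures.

x = -7.1415e-04 M

Q₀ = 79.5 vs Keq = 2.2950e-04 ⇒ Q>K, reverse
Step 1:
                   J          A          M
  Initial     0.1869     0.8919      3.491
  Change      0.8826    -0.8826    -0.4413
  Equil         1.07   0.009278       3.05
  solve Keq expr → x = -0.4413; check Q = 2.2950e-04
Then add 0.02122 M of A.
Step 2:
                   J          A          M
  Initial       1.07     0.0305       3.05
  Change     0.02102   -0.02102   -0.01051
  Equil        1.091   0.009477      3.039
  solve Keq expr → x = -0.01051; check Q = 2.2950e-04
Then remove 0.1659 M of J.
Step 3:
                   J          A          M
  Initial     0.9246   0.009477      3.039
  Change    0.001428  -0.001428 -7.1415e-04
  Equil       0.9261   0.008048      3.038
  solve Keq expr → x = -7.1415e-04; check Q = 2.2950e-04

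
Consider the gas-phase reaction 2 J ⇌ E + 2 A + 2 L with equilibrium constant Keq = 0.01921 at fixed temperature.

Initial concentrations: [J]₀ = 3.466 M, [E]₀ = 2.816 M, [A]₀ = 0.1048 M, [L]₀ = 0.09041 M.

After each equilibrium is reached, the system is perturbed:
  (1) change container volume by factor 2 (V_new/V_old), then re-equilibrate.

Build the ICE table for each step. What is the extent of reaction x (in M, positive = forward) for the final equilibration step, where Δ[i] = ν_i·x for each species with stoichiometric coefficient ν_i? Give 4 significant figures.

Q₀ = 2.1044e-05 vs Keq = 0.01921 ⇒ Q<K, forward
Step 1:
                  J         E         A         L
  I           3.466     2.816    0.1048   0.09041
  C         -0.3974    0.1987    0.3974    0.3974
  E           3.069     3.015    0.5022    0.4878
  solve Keq expr → x = 0.1987; check Q = 0.01921
Then change container volume by factor 2 (V_new/V_old).
Step 2:
                  J         E         A         L
  I           1.534     1.507    0.2511    0.2439
  C         -0.1441   0.07204    0.1441    0.1441
  E            1.39     1.579    0.3952     0.388
  solve Keq expr → x = 0.07204; check Q = 0.01921

x = 0.07204 M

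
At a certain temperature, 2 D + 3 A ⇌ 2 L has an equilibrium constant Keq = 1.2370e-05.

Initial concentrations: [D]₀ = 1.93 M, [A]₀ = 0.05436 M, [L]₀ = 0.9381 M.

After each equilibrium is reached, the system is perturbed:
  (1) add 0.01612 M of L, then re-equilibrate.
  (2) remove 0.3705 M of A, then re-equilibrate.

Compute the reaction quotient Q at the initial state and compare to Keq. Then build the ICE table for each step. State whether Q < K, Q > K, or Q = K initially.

Q₀ = 1471 vs Keq = 1.2370e-05 ⇒ Q>K, reverse
Step 1:
                    D           A           L
  Initial        1.93     0.05436      0.9381
  Change       0.9209       1.381     -0.9209
  Equil         2.851       1.436     0.01725
  solve Keq expr → x = -0.4604; check Q = 1.2370e-05
Then add 0.01612 M of L.
Step 2:
                    D           A           L
  Initial       2.851       1.436     0.03337
  Change       0.0156      0.0234     -0.0156
  Equil         2.866       1.459     0.01777
  solve Keq expr → x = -0.0078; check Q = 1.2370e-05
Then remove 0.3705 M of A.
Step 3:
                    D           A           L
  Initial       2.866       1.089     0.01777
  Change     0.006147    0.009221   -0.006147
  Equil         2.873       1.098     0.01162
  solve Keq expr → x = -0.003074; check Q = 1.2370e-05

Q₀ = 1471; Q > K (proceeds reverse)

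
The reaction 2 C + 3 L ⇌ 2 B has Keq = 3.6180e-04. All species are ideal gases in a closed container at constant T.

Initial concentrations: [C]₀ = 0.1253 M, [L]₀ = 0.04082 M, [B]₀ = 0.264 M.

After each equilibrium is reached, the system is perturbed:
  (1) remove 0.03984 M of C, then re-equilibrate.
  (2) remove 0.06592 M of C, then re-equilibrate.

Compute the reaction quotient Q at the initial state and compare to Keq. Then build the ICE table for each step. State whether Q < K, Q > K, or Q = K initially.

Q₀ = 6.5266e+04; Q > K (proceeds reverse)

Q₀ = 6.5266e+04 vs Keq = 3.6180e-04 ⇒ Q>K, reverse
Step 1:
                    C           L           B
  Initial      0.1253     0.04082       0.264
  Change       0.2619      0.3928     -0.2619
  Equil        0.3872      0.4337    0.002103
  solve Keq expr → x = -0.1309; check Q = 3.6180e-04
Then remove 0.03984 M of C.
Step 2:
                    C           L           B
  Initial      0.3474      0.4337    0.002103
  Change   2.1317e-04  3.1975e-04 -2.1317e-04
  Equil        0.3476       0.434     0.00189
  solve Keq expr → x = -1.0658e-04; check Q = 3.6180e-04
Then remove 0.06592 M of C.
Step 3:
                    C           L           B
  Initial      0.2816       0.434     0.00189
  Change   3.5374e-04  5.3061e-04 -3.5374e-04
  Equil         0.282      0.4345    0.001536
  solve Keq expr → x = -1.7687e-04; check Q = 3.6180e-04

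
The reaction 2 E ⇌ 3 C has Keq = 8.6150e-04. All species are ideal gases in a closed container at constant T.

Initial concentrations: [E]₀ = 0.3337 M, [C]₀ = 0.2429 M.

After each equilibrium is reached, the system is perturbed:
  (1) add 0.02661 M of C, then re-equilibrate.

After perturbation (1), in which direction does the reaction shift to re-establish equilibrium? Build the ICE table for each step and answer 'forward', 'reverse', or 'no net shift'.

Direction: reverse

Q₀ = 0.1287 vs Keq = 8.6150e-04 ⇒ Q>K, reverse
Step 1:
                    E           C
  Initial      0.3337      0.2429
  Change       0.1242     -0.1864
  Equil        0.4579     0.05653
  solve Keq expr → x = -0.06212; check Q = 8.6150e-04
Then add 0.02661 M of C.
Step 2:
                    E           C
  Initial      0.4579     0.08314
  Change      0.01682    -0.02523
  Equil        0.4748     0.05791
  solve Keq expr → x = -0.008411; check Q = 8.6150e-04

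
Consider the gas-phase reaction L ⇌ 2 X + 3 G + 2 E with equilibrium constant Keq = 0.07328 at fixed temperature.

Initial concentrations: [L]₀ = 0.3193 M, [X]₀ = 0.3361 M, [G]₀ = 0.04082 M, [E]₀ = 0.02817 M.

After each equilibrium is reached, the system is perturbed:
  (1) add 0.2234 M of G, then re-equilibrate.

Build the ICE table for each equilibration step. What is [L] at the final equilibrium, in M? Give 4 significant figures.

[L]_eq = 0.1759 M

Q₀ = 1.9095e-08 vs Keq = 0.07328 ⇒ Q<K, forward
Step 1:
                    L           X           G           E
  I            0.3193      0.3361     0.04082     0.02817
  C           -0.1714      0.3428      0.5142      0.3428
  E            0.1479      0.6789       0.555      0.3709
  solve Keq expr → x = 0.1714; check Q = 0.07328
Then add 0.2234 M of G.
Step 2:
                    L           X           G           E
  I            0.1479      0.6789      0.7784      0.3709
  C           0.02798    -0.05597    -0.08395    -0.05597
  E            0.1759      0.6229      0.6944       0.315
  solve Keq expr → x = -0.02798; check Q = 0.07328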